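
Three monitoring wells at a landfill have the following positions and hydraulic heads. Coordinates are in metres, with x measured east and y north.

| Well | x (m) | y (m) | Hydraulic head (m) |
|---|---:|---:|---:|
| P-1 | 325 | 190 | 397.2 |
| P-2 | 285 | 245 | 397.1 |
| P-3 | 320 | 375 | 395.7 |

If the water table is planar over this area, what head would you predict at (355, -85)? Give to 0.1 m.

399.2 m

Taking P-1 as reference: P-2−P-1 = (-40, 55, -0.1); P-3−P-1 = (-5, 185, -1.5).
Solve a·Δx + b·Δy = Δh: det = (-40)·185 − (-5)·55 = -7125.
∂h/∂x = [(-0.1)·185 − (-1.5)·55] / -7125 = -0.008982
∂h/∂y = [(-40)·(-1.5) − (-5)·(-0.1)] / -7125 = -0.008351
h(355, -85) = 397.2 + (-0.008982)·(30) + (-0.008351)·(-275) = 397.2 -0.269 +2.296 = 399.227 m.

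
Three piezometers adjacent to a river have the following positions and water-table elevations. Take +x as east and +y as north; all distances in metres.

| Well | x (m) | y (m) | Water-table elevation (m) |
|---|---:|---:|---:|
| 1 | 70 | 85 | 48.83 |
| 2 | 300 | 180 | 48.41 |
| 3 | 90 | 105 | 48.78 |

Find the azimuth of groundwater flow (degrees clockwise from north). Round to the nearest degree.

Taking 1 as reference: 2−1 = (230, 95, -0.42); 3−1 = (20, 20, -0.05).
Solve a·Δx + b·Δy = Δh: det = 230·20 − 20·95 = 2700.
∂h/∂x = [(-0.42)·20 − (-0.05)·95] / 2700 = -0.001352
∂h/∂y = [230·(-0.05) − 20·(-0.42)] / 2700 = -0.001148
Flow direction (−∇h) has components (+0.001352 E, +0.001148 N).
Azimuth = atan2(E, N) = atan2(+0.001352, +0.001148) = 49.7° ≈ 050°.

050°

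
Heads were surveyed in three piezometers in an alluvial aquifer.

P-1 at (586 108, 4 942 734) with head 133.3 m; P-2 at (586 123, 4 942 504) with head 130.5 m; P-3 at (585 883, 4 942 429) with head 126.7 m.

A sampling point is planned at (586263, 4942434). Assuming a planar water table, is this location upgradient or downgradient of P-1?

Three-point gradient (reference P-1): Δ to P-2 = (15, -230, -2.8), Δ to P-3 = (-225, -305, -6.6).
∂h/∂x = +0.01179, ∂h/∂y = +0.01294 (det = -56325).
Head at (586263, 4942434) = 133.3 + (+0.01179)·(155) + (+0.01294)·(-300) = 131.24 m.
That is lower than the 133.3 m at P-1, so the point is downgradient.

downgradient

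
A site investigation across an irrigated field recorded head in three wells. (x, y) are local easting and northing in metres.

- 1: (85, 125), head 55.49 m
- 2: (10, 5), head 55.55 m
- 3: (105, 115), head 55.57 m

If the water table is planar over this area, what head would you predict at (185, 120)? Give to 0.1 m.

Taking 1 as reference: 2−1 = (-75, -120, +0.06); 3−1 = (20, -10, +0.08).
Determinant of the coordinate differences = (-75)·(-10) − 20·(-120) = 3150.
∂h/∂x = [(+0.06)·(-10) − (+0.08)·(-120)] / 3150 = +0.002857
∂h/∂y = [(-75)·(+0.08) − 20·(+0.06)] / 3150 = -0.002286
h(185, 120) = 55.49 + (+0.002857)·(100) + (-0.002286)·(-5) = 55.49 +0.286 +0.011 = 55.787 m.

55.8 m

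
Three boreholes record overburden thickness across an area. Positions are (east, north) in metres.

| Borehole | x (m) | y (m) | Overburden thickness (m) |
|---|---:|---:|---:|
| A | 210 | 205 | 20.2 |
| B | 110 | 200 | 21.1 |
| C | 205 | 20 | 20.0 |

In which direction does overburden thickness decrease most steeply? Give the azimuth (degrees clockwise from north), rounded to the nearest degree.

Taking A as reference: B−A = (-100, -5, +0.9); C−A = (-5, -185, -0.2).
Determinant of the coordinate differences = (-100)·(-185) − (-5)·(-5) = 18475.
∂d/∂x = [(+0.9)·(-185) − (-0.2)·(-5)] / 18475 = -0.009066
∂d/∂y = [(-100)·(-0.2) − (-5)·(+0.9)] / 18475 = +0.001326
Steepest decrease is along −∇f: components (+0.009066 E, -0.001326 N).
Azimuth = atan2(+0.009066, -0.001326) = 98.3° ≈ 098°.

098°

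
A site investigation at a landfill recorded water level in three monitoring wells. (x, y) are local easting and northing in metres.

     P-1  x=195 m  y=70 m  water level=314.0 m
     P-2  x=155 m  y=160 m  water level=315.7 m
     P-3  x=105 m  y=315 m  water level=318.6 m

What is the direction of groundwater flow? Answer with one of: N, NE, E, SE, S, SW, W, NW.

S

With h = a·x + b·y + c and P-1 as origin, the differences give:
  (-40)·a + 90·b = +1.7
  (-90)·a + 245·b = +4.6
Eliminate b (×245 and ×90, subtract): -1700·a = 2.50 → a = ∂h/∂x = -0.001471
Back-substitute: b = ∂h/∂y = +0.01824.
Flow = −∇h = (+0.001471 east, -0.01824 north), which points south.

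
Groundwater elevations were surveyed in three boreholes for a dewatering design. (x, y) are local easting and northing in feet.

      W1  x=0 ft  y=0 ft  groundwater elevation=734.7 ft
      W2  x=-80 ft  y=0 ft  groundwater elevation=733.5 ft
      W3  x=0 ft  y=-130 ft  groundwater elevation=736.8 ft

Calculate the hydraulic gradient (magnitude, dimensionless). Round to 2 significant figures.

∂h/∂x = (733.5 − 734.7) / (-80 − 0) = +0.01500
∂h/∂y = (736.8 − 734.7) / (-130 − 0) = -0.01615
|∇h| = √(0.01500² + -0.01615²) = 0.02204

0.022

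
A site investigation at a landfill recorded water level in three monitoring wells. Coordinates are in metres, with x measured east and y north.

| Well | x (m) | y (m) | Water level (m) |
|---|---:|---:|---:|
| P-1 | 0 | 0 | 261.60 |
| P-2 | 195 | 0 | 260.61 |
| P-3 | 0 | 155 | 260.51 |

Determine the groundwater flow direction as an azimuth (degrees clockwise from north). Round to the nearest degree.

∂h/∂x = (260.61 − 261.60) / (195 − 0) = -0.005077
∂h/∂y = (260.51 − 261.60) / (155 − 0) = -0.007032
Flow direction (−∇h) has components (+0.005077 E, +0.007032 N).
Azimuth = atan2(E, N) = atan2(+0.005077, +0.007032) = 35.8° ≈ 036°.

036°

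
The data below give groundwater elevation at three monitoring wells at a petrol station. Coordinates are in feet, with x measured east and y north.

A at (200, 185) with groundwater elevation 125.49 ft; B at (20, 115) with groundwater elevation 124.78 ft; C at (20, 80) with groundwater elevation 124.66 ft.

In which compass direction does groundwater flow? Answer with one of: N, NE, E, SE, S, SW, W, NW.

SW

With h = a·x + b·y + c and A as origin, the differences give:
  (-180)·a + (-70)·b = -0.71
  (-180)·a + (-105)·b = -0.83
Eliminate b (×(-105) and ×(-70), subtract): 6300·a = 16.450 → a = ∂h/∂x = +0.002611
Back-substitute: b = ∂h/∂y = +0.003429.
Flow = −∇h = (-0.002611 east, -0.003429 north), which points southwest.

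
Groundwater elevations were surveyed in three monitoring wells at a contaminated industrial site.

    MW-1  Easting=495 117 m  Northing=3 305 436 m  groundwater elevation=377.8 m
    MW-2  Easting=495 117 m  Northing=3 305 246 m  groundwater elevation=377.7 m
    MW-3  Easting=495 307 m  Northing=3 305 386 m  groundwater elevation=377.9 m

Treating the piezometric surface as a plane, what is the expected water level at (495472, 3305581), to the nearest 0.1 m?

378.1 m

Taking MW-1 as reference: MW-2−MW-1 = (0, -190, -0.1); MW-3−MW-1 = (190, -50, +0.1).
Solve a·Δx + b·Δy = Δh: det = 0·(-50) − 190·(-190) = 36100.
∂h/∂x = [(-0.1)·(-50) − (+0.1)·(-190)] / 36100 = +0.0006648
∂h/∂y = [0·(+0.1) − 190·(-0.1)] / 36100 = +0.0005263
h(495472, 3305581) = 377.8 + (+0.0006648)·(355) + (+0.0005263)·(145) = 377.8 +0.236 +0.076 = 378.112 m.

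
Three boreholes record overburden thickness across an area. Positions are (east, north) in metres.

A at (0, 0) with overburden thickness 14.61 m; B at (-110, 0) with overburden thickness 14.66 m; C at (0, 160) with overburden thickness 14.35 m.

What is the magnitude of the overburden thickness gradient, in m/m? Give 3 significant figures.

0.00169 m/m

∂d/∂x = (14.66 − 14.61) / (-110 − 0) = -0.0004545
∂d/∂y = (14.35 − 14.61) / (160 − 0) = -0.001625
|∇f| = √(-0.0004545² + -0.001625²) = 0.001687 m/m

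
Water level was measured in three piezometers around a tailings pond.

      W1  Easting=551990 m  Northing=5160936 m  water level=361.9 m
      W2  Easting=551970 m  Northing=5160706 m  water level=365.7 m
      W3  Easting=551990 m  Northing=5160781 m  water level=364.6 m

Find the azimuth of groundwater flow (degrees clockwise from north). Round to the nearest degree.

329°

Taking W1 as reference: W2−W1 = (-20, -230, +3.8); W3−W1 = (0, -155, +2.7).
Determinant of the coordinate differences = (-20)·(-155) − 0·(-230) = 3100.
∂h/∂x = [(+3.8)·(-155) − (+2.7)·(-230)] / 3100 = +0.01032
∂h/∂y = [(-20)·(+2.7) − 0·(+3.8)] / 3100 = -0.01742
Flow direction (−∇h) has components (-0.01032 E, +0.01742 N).
Azimuth = atan2(E, N) = atan2(-0.01032, +0.01742) = 329.3° ≈ 329°.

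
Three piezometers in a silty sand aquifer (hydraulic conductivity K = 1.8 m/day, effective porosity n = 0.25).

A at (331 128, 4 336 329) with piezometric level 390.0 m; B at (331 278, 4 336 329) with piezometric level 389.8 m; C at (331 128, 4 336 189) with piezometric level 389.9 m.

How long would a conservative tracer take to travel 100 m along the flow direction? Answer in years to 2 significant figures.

∂h/∂x = (389.8 − 390.0) / (331278 − 331128) = -0.001333
∂h/∂y = (389.9 − 390.0) / (4336189 − 4336329) = +0.0007143
|∇h| = √(-0.001333² + 0.0007143²) = 0.001512
Seepage velocity v = K·i/n = 1.8 × 0.001512 / 0.25 = 0.01089 m/day.
t = 100 / 0.01089 = 9183 days = 25.1 years.

25 years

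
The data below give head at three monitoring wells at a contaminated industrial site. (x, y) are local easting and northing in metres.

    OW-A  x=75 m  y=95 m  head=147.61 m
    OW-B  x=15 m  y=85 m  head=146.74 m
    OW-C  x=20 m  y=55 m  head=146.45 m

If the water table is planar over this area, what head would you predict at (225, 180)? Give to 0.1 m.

Differences from OW-A: to OW-B (Δx, Δy, Δh) = (-60, -10, -0.87); to OW-C = (-55, -40, -1.16).
Solve a·Δx + b·Δy = Δh: det = (-60)·(-40) − (-55)·(-10) = 1850.
∂h/∂x = [(-0.87)·(-40) − (-1.16)·(-10)] / 1850 = +0.01254
∂h/∂y = [(-60)·(-1.16) − (-55)·(-0.87)] / 1850 = +0.01176
h(225, 180) = 147.61 + (+0.01254)·(150) + (+0.01176)·(85) = 147.61 +1.881 +0.999 = 150.490 m.

150.5 m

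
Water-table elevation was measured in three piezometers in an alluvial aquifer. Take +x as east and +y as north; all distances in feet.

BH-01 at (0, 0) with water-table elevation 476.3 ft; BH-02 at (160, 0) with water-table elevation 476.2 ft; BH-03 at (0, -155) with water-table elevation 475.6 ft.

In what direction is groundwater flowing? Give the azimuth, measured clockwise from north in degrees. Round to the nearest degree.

172°

∂h/∂x = (476.2 − 476.3) / (160 − 0) = -0.0006250
∂h/∂y = (475.6 − 476.3) / (-155 − 0) = +0.004516
Flow direction (−∇h) has components (+0.0006250 E, -0.004516 N).
Azimuth = atan2(E, N) = atan2(+0.0006250, -0.004516) = 172.1° ≈ 172°.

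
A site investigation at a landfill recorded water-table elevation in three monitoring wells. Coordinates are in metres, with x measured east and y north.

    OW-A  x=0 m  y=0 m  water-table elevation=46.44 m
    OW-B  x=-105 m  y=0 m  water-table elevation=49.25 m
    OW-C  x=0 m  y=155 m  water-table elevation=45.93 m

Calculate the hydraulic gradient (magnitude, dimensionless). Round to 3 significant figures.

0.0270

∂h/∂x = (49.25 − 46.44) / (-105 − 0) = -0.02676
∂h/∂y = (45.93 − 46.44) / (155 − 0) = -0.003290
|∇h| = √(-0.02676² + -0.003290²) = 0.02696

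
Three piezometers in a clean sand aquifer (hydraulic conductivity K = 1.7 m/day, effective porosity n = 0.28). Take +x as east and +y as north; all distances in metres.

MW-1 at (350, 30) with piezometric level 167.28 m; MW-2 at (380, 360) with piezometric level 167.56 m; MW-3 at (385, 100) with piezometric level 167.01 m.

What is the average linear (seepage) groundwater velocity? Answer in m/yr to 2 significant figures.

26 m/yr

Differences from MW-1: to MW-2 (Δx, Δy, Δh) = (30, 330, +0.28); to MW-3 = (35, 70, -0.27).
Solve a·Δx + b·Δy = Δh: det = 30·70 − 35·330 = -9450.
∂h/∂x = [(+0.28)·70 − (-0.27)·330] / -9450 = -0.01150
∂h/∂y = [30·(-0.27) − 35·(+0.28)] / -9450 = +0.001894
|∇h| = √(-0.01150² + 0.001894²) = 0.01165
Seepage velocity v = K·i/n = 1.7 × 0.01165 / 0.28 = 0.07073 m/day = 25.83 m/yr.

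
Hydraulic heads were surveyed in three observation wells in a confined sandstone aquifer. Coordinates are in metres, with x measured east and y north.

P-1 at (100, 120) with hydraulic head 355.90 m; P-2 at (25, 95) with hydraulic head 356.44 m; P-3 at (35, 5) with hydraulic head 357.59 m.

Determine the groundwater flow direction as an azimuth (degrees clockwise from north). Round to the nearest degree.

With h = a·x + b·y + c and P-1 as origin, the differences give:
  (-75)·a + (-25)·b = +0.54
  (-65)·a + (-115)·b = +1.69
Eliminate b (×(-115) and ×(-25), subtract): 7000·a = -19.850 → a = ∂h/∂x = -0.002836
Back-substitute: b = ∂h/∂y = -0.01309.
Flow direction (−∇h) has components (+0.002836 E, +0.01309 N).
Azimuth = atan2(E, N) = atan2(+0.002836, +0.01309) = 12.2° ≈ 012°.

012°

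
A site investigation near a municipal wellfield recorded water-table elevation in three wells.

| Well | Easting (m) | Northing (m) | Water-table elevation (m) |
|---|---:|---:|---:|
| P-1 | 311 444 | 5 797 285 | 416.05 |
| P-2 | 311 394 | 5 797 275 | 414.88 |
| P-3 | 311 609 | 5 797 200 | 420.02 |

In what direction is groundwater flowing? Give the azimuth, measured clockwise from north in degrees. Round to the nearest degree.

Three-point gradient (reference P-1): Δ to P-2 = (-50, -10, -1.17), Δ to P-3 = (165, -85, +3.97).
∂h/∂x = +0.02358, ∂h/∂y = -0.0009237 (det = 5900).
Flow direction (−∇h) has components (-0.02358 E, +0.0009237 N).
Azimuth = atan2(E, N) = atan2(-0.02358, +0.0009237) = 272.2° ≈ 272°.

272°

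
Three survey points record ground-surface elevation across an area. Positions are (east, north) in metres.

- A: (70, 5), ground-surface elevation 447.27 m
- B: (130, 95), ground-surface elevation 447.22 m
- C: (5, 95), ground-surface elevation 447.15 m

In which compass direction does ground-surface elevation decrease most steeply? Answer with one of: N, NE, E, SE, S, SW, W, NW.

NW

With z = a·x + b·y + c and A as origin, the differences give:
  60·a + 90·b = -0.05
  (-65)·a + 90·b = -0.12
Eliminate b (×90 and ×90, subtract): 11250·a = 6.300 → a = ∂z/∂x = +0.0005600
Back-substitute: b = ∂z/∂y = -0.0009289.
Steepest decrease is along −∇f = (-0.0005600 E, +0.0009289 N) → northwest.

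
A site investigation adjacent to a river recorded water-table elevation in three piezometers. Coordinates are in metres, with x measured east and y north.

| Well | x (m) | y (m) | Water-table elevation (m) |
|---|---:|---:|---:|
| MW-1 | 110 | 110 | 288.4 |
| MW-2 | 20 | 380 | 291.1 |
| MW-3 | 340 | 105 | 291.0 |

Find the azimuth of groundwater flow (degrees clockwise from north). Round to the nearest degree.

220°

Differences from MW-1: to MW-2 (Δx, Δy, Δh) = (-90, 270, +2.7); to MW-3 = (230, -5, +2.6).
Determinant of the coordinate differences = (-90)·(-5) − 230·270 = -61650.
∂h/∂x = [(+2.7)·(-5) − (+2.6)·270] / -61650 = +0.01161
∂h/∂y = [(-90)·(+2.6) − 230·(+2.7)] / -61650 = +0.01387
Flow direction (−∇h) has components (-0.01161 E, -0.01387 N).
Azimuth = atan2(E, N) = atan2(-0.01161, -0.01387) = 219.9° ≈ 220°.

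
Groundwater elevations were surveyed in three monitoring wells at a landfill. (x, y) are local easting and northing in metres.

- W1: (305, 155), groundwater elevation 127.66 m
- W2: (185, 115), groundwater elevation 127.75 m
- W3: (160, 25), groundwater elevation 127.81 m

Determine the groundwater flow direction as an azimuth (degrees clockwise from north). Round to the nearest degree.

049°

Taking W1 as reference: W2−W1 = (-120, -40, +0.09); W3−W1 = (-145, -130, +0.15).
Solve a·Δx + b·Δy = Δh: det = (-120)·(-130) − (-145)·(-40) = 9800.
∂h/∂x = [(+0.09)·(-130) − (+0.15)·(-40)] / 9800 = -0.0005816
∂h/∂y = [(-120)·(+0.15) − (-145)·(+0.09)] / 9800 = -0.0005051
Flow direction (−∇h) has components (+0.0005816 E, +0.0005051 N).
Azimuth = atan2(E, N) = atan2(+0.0005816, +0.0005051) = 49.0° ≈ 049°.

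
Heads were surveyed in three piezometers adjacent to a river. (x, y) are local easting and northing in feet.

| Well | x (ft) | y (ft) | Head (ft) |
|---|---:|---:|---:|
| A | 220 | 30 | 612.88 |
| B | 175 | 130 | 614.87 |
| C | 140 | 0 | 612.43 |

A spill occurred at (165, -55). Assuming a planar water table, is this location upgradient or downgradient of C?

downgradient

Taking A as reference: B−A = (-45, 100, +1.99); C−A = (-80, -30, -0.45).
Determinant of the coordinate differences = (-45)·(-30) − (-80)·100 = 9350.
∂h/∂x = [(+1.99)·(-30) − (-0.45)·100] / 9350 = -0.001572
∂h/∂y = [(-45)·(-0.45) − (-80)·(+1.99)] / 9350 = +0.01919
Head at (165, -55) = 612.88 + (-0.001572)·(-55) + (+0.01919)·(-85) = 611.34 ft.
That is lower than the 612.43 ft at C, so the point is downgradient.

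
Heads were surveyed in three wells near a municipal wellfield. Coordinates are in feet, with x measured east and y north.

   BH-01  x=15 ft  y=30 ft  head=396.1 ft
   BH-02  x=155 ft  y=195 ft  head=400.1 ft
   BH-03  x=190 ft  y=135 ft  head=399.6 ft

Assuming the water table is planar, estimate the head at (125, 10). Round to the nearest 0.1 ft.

Taking BH-01 as reference: BH-02−BH-01 = (140, 165, +4.0); BH-03−BH-01 = (175, 105, +3.5).
Determinant of the coordinate differences = 140·105 − 175·165 = -14175.
∂h/∂x = [(+4.0)·105 − (+3.5)·165] / -14175 = +0.01111
∂h/∂y = [140·(+3.5) − 175·(+4.0)] / -14175 = +0.01481
h(125, 10) = 396.1 + (+0.01111)·(110) + (+0.01481)·(-20) = 396.1 +1.222 -0.296 = 397.026 ft.

397.0 ft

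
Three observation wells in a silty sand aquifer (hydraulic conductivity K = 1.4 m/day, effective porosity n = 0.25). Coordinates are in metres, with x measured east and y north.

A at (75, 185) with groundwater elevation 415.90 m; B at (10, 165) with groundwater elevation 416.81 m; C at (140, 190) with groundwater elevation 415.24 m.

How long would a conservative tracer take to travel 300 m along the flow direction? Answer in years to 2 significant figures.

Taking A as reference: B−A = (-65, -20, +0.91); C−A = (65, 5, -0.66).
Solve a·Δx + b·Δy = Δh: det = (-65)·5 − 65·(-20) = 975.
∂h/∂x = [(+0.91)·5 − (-0.66)·(-20)] / 975 = -0.008872
∂h/∂y = [(-65)·(-0.66) − 65·(+0.91)] / 975 = -0.01667
|∇h| = √(-0.008872² + -0.01667²) = 0.01888
Seepage velocity v = K·i/n = 1.4 × 0.01888 / 0.25 = 0.1057 m/day.
t = 300 / 0.1057 = 2838 days = 7.77 years.

7.8 years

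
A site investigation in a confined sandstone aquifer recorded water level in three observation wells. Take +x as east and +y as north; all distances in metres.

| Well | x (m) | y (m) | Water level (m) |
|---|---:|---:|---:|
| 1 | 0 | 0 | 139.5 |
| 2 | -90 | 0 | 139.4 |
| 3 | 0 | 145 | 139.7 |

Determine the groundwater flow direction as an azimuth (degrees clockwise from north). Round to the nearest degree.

∂h/∂x = (139.4 − 139.5) / (-90 − 0) = +0.001111
∂h/∂y = (139.7 − 139.5) / (145 − 0) = +0.001379
Flow direction (−∇h) has components (-0.001111 E, -0.001379 N).
Azimuth = atan2(E, N) = atan2(-0.001111, -0.001379) = 218.9° ≈ 219°.

219°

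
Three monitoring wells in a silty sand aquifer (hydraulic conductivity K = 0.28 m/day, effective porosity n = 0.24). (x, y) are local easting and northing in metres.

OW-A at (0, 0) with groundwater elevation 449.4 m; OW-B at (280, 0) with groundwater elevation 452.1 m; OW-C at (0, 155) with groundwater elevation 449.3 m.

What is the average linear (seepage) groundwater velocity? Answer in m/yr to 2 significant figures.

4.1 m/yr

∂h/∂x = (452.1 − 449.4) / (280 − 0) = +0.009643
∂h/∂y = (449.3 − 449.4) / (155 − 0) = -0.0006452
|∇h| = √(0.009643² + -0.0006452²) = 0.009665
Seepage velocity v = K·i/n = 0.28 × 0.009665 / 0.24 = 0.01128 m/day = 4.12 m/yr.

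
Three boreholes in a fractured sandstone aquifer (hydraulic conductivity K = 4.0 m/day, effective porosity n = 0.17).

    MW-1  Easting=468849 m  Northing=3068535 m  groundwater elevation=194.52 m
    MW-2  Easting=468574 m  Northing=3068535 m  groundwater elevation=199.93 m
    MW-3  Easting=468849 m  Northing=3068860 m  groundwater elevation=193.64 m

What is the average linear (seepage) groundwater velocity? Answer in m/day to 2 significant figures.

∂h/∂x = (199.93 − 194.52) / (468574 − 468849) = -0.01967
∂h/∂y = (193.64 − 194.52) / (3068860 − 3068535) = -0.002708
|∇h| = √(-0.01967² + -0.002708²) = 0.01986
Seepage velocity v = K·i/n = 4.0 × 0.01986 / 0.17 = 0.4673 m/day.

0.47 m/day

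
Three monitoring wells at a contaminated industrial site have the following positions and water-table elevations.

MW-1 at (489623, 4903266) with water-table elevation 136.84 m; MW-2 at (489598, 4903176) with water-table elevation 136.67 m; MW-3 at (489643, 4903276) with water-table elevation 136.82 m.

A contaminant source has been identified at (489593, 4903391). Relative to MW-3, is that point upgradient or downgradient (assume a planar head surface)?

Differences from MW-1: to MW-2 (Δx, Δy, Δh) = (-25, -90, -0.17); to MW-3 = (20, 10, -0.02).
Determinant of the coordinate differences = (-25)·10 − 20·(-90) = 1550.
∂h/∂x = [(-0.17)·10 − (-0.02)·(-90)] / 1550 = -0.002258
∂h/∂y = [(-25)·(-0.02) − 20·(-0.17)] / 1550 = +0.002516
Head at (489593, 4903391) = 136.84 + (-0.002258)·(-30) + (+0.002516)·(125) = 137.22 m.
That is higher than the 136.82 m at MW-3, so the point is upgradient.

upgradient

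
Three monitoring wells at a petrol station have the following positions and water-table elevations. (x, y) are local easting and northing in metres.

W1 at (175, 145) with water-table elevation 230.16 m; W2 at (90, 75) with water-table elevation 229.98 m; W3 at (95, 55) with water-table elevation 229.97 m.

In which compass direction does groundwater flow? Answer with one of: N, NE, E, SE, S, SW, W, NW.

Taking W1 as reference: W2−W1 = (-85, -70, -0.18); W3−W1 = (-80, -90, -0.19).
Determinant of the coordinate differences = (-85)·(-90) − (-80)·(-70) = 2050.
∂h/∂x = [(-0.18)·(-90) − (-0.19)·(-70)] / 2050 = +0.001415
∂h/∂y = [(-85)·(-0.19) − (-80)·(-0.18)] / 2050 = +0.0008537
Flow = −∇h = (-0.001415 east, -0.0008537 north), which points southwest.

SW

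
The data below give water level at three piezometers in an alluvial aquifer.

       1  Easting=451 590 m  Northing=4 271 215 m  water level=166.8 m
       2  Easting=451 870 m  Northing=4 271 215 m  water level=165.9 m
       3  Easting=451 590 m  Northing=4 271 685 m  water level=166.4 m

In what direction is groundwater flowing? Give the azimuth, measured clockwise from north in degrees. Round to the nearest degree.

075°

∂h/∂x = (165.9 − 166.8) / (451870 − 451590) = -0.003214
∂h/∂y = (166.4 − 166.8) / (4271685 − 4271215) = -0.0008511
Flow direction (−∇h) has components (+0.003214 E, +0.0008511 N).
Azimuth = atan2(E, N) = atan2(+0.003214, +0.0008511) = 75.2° ≈ 075°.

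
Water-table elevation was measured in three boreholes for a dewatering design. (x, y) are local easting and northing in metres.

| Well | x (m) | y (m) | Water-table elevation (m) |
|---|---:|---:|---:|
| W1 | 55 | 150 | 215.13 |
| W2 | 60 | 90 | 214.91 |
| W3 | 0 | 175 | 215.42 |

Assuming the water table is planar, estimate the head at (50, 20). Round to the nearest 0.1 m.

214.7 m

Differences from W1: to W2 (Δx, Δy, Δh) = (5, -60, -0.22); to W3 = (-55, 25, +0.29).
Solve a·Δx + b·Δy = Δh: det = 5·25 − (-55)·(-60) = -3175.
∂h/∂x = [(-0.22)·25 − (+0.29)·(-60)] / -3175 = -0.003748
∂h/∂y = [5·(+0.29) − (-55)·(-0.22)] / -3175 = +0.003354
h(50, 20) = 215.13 + (-0.003748)·(-5) + (+0.003354)·(-130) = 215.13 +0.019 -0.436 = 214.713 m.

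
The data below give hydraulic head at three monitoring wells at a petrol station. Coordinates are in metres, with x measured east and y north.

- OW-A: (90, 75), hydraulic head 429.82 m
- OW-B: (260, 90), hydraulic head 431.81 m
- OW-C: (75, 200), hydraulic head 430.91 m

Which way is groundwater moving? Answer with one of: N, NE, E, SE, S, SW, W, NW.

Differences from OW-A: to OW-B (Δx, Δy, Δh) = (170, 15, +1.99); to OW-C = (-15, 125, +1.09).
Determinant of the coordinate differences = 170·125 − (-15)·15 = 21475.
∂h/∂x = [(+1.99)·125 − (+1.09)·15] / 21475 = +0.01082
∂h/∂y = [170·(+1.09) − (-15)·(+1.99)] / 21475 = +0.01002
Flow = −∇h = (-0.01082 east, -0.01002 north), which points southwest.

SW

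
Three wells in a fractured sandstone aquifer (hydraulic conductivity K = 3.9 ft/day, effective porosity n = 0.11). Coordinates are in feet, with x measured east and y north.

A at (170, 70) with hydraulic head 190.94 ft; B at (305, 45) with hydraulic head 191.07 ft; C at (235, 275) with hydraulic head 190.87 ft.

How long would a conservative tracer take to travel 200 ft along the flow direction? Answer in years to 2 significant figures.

15 years

Three-point gradient (reference A): Δ to B = (135, -25, +0.13), Δ to C = (65, 205, -0.07).
∂h/∂x = +0.0008498, ∂h/∂y = -0.0006109 (det = 29300).
|∇h| = √(0.0008498² + -0.0006109²) = 0.001047
Seepage velocity v = K·i/n = 3.9 × 0.001047 / 0.11 = 0.03712 ft/day.
t = 200 / 0.03712 = 5388 days = 14.8 years.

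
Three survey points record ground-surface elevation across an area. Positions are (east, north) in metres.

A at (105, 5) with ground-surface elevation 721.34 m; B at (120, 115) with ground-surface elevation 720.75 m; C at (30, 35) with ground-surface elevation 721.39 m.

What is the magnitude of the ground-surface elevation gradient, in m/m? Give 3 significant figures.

With z = a·x + b·y + c and A as origin, the differences give:
  15·a + 110·b = -0.59
  (-75)·a + 30·b = +0.05
Eliminate b (×30 and ×110, subtract): 8700·a = -23.200 → a = ∂z/∂x = -0.002667
Back-substitute: b = ∂z/∂y = -0.005000.
|∇f| = √(-0.002667² + -0.005000²) = 0.005667 m/m

0.00567 m/m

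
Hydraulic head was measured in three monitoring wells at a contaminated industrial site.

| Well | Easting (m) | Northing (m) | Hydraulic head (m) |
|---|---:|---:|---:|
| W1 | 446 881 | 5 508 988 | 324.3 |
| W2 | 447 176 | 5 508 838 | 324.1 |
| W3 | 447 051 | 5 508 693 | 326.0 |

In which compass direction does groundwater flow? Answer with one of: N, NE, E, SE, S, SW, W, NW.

Three-point gradient (reference W1): Δ to W2 = (295, -150, -0.2), Δ to W3 = (170, -295, +1.7).
∂h/∂x = -0.005104, ∂h/∂y = -0.008704 (det = -61525).
Flow = −∇h = (+0.005104 east, +0.008704 north), which points northeast.

NE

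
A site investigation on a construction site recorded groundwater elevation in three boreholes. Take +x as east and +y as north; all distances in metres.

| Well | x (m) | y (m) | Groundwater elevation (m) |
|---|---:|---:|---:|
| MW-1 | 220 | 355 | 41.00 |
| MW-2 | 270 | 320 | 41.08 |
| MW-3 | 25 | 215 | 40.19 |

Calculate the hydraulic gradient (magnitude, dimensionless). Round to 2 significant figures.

Three-point gradient (reference MW-1): Δ to MW-2 = (50, -35, +0.08), Δ to MW-3 = (-195, -140, -0.81).
∂h/∂x = +0.002861, ∂h/∂y = +0.001801 (det = -13825).
|∇h| = √(0.002861² + 0.001801²) = 0.003381

0.0034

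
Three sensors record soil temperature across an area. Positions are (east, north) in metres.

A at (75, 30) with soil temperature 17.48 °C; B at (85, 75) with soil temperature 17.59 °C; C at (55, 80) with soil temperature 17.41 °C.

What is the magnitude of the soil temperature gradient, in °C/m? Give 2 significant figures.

With T = a·x + b·y + c and A as origin, the differences give:
  10·a + 45·b = +0.11
  (-20)·a + 50·b = -0.07
Eliminate b (×50 and ×45, subtract): 1400·a = 8.650 → a = ∂T/∂x = +0.006179
Back-substitute: b = ∂T/∂y = +0.001071.
|∇f| = √(0.006179² + 0.001071²) = 0.006271 °C/m

0.0063 °C/m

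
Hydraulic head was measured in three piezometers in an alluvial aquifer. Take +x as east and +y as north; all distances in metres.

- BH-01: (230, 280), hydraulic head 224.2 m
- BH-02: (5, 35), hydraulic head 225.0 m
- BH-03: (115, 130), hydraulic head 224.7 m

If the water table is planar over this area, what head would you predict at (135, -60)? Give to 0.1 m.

Differences from BH-01: to BH-02 (Δx, Δy, Δh) = (-225, -245, +0.8); to BH-03 = (-115, -150, +0.5).
Determinant of the coordinate differences = (-225)·(-150) − (-115)·(-245) = 5575.
∂h/∂x = [(+0.8)·(-150) − (+0.5)·(-245)] / 5575 = +0.0004484
∂h/∂y = [(-225)·(+0.5) − (-115)·(+0.8)] / 5575 = -0.003677
h(135, -60) = 224.2 + (+0.0004484)·(-95) + (-0.003677)·(-340) = 224.2 -0.043 +1.250 = 225.408 m.

225.4 m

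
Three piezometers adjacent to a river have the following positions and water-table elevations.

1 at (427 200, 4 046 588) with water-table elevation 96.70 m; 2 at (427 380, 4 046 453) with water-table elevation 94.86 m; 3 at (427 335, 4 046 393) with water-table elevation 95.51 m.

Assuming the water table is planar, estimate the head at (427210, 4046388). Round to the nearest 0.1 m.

97.0 m

Taking 1 as reference: 2−1 = (180, -135, -1.84); 3−1 = (135, -195, -1.19).
Solve a·Δx + b·Δy = Δh: det = 180·(-195) − 135·(-135) = -16875.
∂h/∂x = [(-1.84)·(-195) − (-1.19)·(-135)] / -16875 = -0.01174
∂h/∂y = [180·(-1.19) − 135·(-1.84)] / -16875 = -0.002027
h(427210, 4046388) = 96.70 + (-0.01174)·(10) + (-0.002027)·(-200) = 96.70 -0.117 +0.405 = 96.988 m.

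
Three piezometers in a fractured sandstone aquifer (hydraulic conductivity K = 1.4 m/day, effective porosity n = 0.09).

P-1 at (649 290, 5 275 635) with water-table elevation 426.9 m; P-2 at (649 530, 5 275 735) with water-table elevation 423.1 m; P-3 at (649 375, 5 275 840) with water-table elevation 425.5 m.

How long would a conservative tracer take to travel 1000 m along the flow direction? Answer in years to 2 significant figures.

Three-point gradient (reference P-1): Δ to P-2 = (240, 100, -3.8), Δ to P-3 = (85, 205, -1.4).
∂h/∂x = -0.01570, ∂h/∂y = -0.0003194 (det = 40700).
|∇h| = √(-0.01570² + -0.0003194²) = 0.0157
Seepage velocity v = K·i/n = 1.4 × 0.0157 / 0.09 = 0.2442 m/day.
t = 1000 / 0.2442 = 4095 days = 11.2 years.

11 years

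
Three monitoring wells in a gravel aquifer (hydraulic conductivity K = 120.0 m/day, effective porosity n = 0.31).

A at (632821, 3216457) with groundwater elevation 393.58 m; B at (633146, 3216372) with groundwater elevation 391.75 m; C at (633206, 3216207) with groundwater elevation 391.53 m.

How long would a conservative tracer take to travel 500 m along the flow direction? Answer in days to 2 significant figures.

220 days

Differences from A: to B (Δx, Δy, Δh) = (325, -85, -1.83); to C = (385, -250, -2.05).
Solve a·Δx + b·Δy = Δh: det = 325·(-250) − 385·(-85) = -48525.
∂h/∂x = [(-1.83)·(-250) − (-2.05)·(-85)] / -48525 = -0.005837
∂h/∂y = [325·(-2.05) − 385·(-1.83)] / -48525 = -0.0007893
|∇h| = √(-0.005837² + -0.0007893²) = 0.00589
Seepage velocity v = K·i/n = 120.0 × 0.00589 / 0.31 = 2.28 m/day.
t = 500 / 2.28 = 219.3 days.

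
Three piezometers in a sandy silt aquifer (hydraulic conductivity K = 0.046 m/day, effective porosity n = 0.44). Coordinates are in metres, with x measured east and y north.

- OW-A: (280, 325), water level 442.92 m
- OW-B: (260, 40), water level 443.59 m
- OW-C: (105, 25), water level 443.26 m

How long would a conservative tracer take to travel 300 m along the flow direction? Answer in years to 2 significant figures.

2300 years

Taking OW-A as reference: OW-B−OW-A = (-20, -285, +0.67); OW-C−OW-A = (-175, -300, +0.34).
Determinant of the coordinate differences = (-20)·(-300) − (-175)·(-285) = -43875.
∂h/∂x = [(+0.67)·(-300) − (+0.34)·(-285)] / -43875 = +0.002373
∂h/∂y = [(-20)·(+0.34) − (-175)·(+0.67)] / -43875 = -0.002517
|∇h| = √(0.002373² + -0.002517²) = 0.003459
Seepage velocity v = K·i/n = 0.046 × 0.003459 / 0.44 = 0.0003616 m/day.
t = 300 / 0.0003616 = 8.296e+05 days = 2.27e+03 years.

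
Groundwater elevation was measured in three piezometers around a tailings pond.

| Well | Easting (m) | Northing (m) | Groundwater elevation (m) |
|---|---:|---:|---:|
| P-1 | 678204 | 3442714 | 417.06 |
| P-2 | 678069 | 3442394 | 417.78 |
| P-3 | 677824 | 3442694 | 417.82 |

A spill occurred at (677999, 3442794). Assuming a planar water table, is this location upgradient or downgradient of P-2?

downgradient

Differences from P-1: to P-2 (Δx, Δy, Δh) = (-135, -320, +0.72); to P-3 = (-380, -20, +0.76).
Determinant of the coordinate differences = (-135)·(-20) − (-380)·(-320) = -118900.
∂h/∂x = [(+0.72)·(-20) − (+0.76)·(-320)] / -118900 = -0.001924
∂h/∂y = [(-135)·(+0.76) − (-380)·(+0.72)] / -118900 = -0.001438
Head at (677999, 3442794) = 417.06 + (-0.001924)·(-205) + (-0.001438)·(80) = 417.34 m.
That is lower than the 417.78 m at P-2, so the point is downgradient.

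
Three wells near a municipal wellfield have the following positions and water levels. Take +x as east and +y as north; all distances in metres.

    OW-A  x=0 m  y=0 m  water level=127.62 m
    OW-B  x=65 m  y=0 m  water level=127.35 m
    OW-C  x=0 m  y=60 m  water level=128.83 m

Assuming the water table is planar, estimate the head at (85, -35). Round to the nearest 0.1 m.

126.6 m

∂h/∂x = (127.35 − 127.62) / (65 − 0) = -0.004154
∂h/∂y = (128.83 − 127.62) / (60 − 0) = +0.02017
h(85, -35) = 127.62 + (-0.004154)·(85) + (+0.02017)·(-35) = 127.62 -0.353 -0.706 = 126.561 m.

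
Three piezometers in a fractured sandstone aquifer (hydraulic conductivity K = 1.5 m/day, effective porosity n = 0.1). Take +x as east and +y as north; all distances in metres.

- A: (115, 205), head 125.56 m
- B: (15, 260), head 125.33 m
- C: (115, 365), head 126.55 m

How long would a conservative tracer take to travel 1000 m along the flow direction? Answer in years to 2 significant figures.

22 years

Taking A as reference: B−A = (-100, 55, -0.23); C−A = (0, 160, +0.99).
Determinant of the coordinate differences = (-100)·160 − 0·55 = -16000.
∂h/∂x = [(-0.23)·160 − (+0.99)·55] / -16000 = +0.005703
∂h/∂y = [(-100)·(+0.99) − 0·(-0.23)] / -16000 = +0.006187
|∇h| = √(0.005703² + 0.006187²) = 0.008414
Seepage velocity v = K·i/n = 1.5 × 0.008414 / 0.1 = 0.1262 m/day.
t = 1000 / 0.1262 = 7924 days = 21.7 years.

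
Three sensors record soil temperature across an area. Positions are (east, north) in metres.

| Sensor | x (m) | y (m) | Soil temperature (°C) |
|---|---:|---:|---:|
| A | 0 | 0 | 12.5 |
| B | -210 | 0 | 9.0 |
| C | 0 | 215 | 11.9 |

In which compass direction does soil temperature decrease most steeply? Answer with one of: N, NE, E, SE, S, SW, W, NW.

W

∂T/∂x = (9.0 − 12.5) / (-210 − 0) = +0.01667
∂T/∂y = (11.9 − 12.5) / (215 − 0) = -0.002791
Steepest decrease is along −∇f = (-0.01667 E, +0.002791 N) → west.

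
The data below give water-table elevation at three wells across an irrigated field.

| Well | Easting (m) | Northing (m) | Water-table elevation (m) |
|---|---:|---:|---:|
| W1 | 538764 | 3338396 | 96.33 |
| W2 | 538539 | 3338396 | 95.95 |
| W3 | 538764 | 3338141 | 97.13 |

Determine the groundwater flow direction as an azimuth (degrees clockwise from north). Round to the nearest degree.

∂h/∂x = (95.95 − 96.33) / (538539 − 538764) = +0.001689
∂h/∂y = (97.13 − 96.33) / (3338141 − 3338396) = -0.003137
Flow direction (−∇h) has components (-0.001689 E, +0.003137 N).
Azimuth = atan2(E, N) = atan2(-0.001689, +0.003137) = 331.7° ≈ 332°.

332°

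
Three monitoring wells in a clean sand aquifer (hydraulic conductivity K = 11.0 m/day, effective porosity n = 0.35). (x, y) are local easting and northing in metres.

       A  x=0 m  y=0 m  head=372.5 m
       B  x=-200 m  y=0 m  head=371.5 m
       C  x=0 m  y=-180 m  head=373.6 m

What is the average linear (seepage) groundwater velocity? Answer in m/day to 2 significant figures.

∂h/∂x = (371.5 − 372.5) / (-200 − 0) = +0.005000
∂h/∂y = (373.6 − 372.5) / (-180 − 0) = -0.006111
|∇h| = √(0.005000² + -0.006111²) = 0.007896
Seepage velocity v = K·i/n = 11.0 × 0.007896 / 0.35 = 0.2482 m/day.

0.25 m/day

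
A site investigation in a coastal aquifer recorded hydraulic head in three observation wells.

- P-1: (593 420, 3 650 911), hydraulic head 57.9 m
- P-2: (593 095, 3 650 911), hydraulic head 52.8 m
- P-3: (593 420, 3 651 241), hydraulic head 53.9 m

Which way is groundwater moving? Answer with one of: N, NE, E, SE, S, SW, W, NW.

∂h/∂x = (52.8 − 57.9) / (593095 − 593420) = +0.01569
∂h/∂y = (53.9 − 57.9) / (3651241 − 3650911) = -0.01212
Flow = −∇h = (-0.01569 east, +0.01212 north), which points northwest.

NW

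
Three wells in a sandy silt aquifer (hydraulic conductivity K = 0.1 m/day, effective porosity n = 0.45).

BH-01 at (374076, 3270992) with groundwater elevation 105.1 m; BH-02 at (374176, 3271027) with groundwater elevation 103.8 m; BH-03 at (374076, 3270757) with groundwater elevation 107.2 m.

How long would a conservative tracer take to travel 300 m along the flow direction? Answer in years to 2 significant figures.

280 years

Taking BH-01 as reference: BH-02−BH-01 = (100, 35, -1.3); BH-03−BH-01 = (0, -235, +2.1).
Determinant of the coordinate differences = 100·(-235) − 0·35 = -23500.
∂h/∂x = [(-1.3)·(-235) − (+2.1)·35] / -23500 = -0.009872
∂h/∂y = [100·(+2.1) − 0·(-1.3)] / -23500 = -0.008936
|∇h| = √(-0.009872² + -0.008936²) = 0.01332
Seepage velocity v = K·i/n = 0.1 × 0.01332 / 0.45 = 0.00296 m/day.
t = 300 / 0.00296 = 1.014e+05 days = 278 years.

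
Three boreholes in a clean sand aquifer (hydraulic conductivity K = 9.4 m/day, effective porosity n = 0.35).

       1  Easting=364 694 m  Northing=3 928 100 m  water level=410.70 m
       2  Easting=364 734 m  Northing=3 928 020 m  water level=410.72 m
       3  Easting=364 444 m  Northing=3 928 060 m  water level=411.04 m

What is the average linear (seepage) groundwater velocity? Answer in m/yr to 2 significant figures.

Differences from 1: to 2 (Δx, Δy, Δh) = (40, -80, +0.02); to 3 = (-250, -40, +0.34).
Solve a·Δx + b·Δy = Δh: det = 40·(-40) − (-250)·(-80) = -21600.
∂h/∂x = [(+0.02)·(-40) − (+0.34)·(-80)] / -21600 = -0.001222
∂h/∂y = [40·(+0.34) − (-250)·(+0.02)] / -21600 = -0.0008611
|∇h| = √(-0.001222² + -0.0008611²) = 0.001495
Seepage velocity v = K·i/n = 9.4 × 0.001495 / 0.35 = 0.04015 m/day = 14.66 m/yr.

15 m/yr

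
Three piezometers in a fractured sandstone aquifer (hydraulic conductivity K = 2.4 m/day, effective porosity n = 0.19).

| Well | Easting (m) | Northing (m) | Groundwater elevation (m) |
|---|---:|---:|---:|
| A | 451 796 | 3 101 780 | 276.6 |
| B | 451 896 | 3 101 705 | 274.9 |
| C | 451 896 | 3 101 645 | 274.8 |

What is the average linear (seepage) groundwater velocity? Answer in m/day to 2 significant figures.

Differences from A: to B (Δx, Δy, Δh) = (100, -75, -1.7); to C = (100, -135, -1.8).
Determinant of the coordinate differences = 100·(-135) − 100·(-75) = -6000.
∂h/∂x = [(-1.7)·(-135) − (-1.8)·(-75)] / -6000 = -0.01575
∂h/∂y = [100·(-1.8) − 100·(-1.7)] / -6000 = +0.001667
|∇h| = √(-0.01575² + 0.001667²) = 0.01584
Seepage velocity v = K·i/n = 2.4 × 0.01584 / 0.19 = 0.2001 m/day.

0.20 m/day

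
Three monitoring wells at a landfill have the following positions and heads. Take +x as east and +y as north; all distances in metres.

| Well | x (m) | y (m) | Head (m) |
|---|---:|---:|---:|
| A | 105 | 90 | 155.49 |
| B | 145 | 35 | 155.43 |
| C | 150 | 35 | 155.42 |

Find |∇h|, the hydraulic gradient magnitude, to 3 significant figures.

Three-point gradient (reference A): Δ to B = (40, -55, -0.06), Δ to C = (45, -55, -0.07).
∂h/∂x = -0.002000, ∂h/∂y = -0.0003636 (det = 275).
|∇h| = √(-0.002000² + -0.0003636²) = 0.002033

0.00203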